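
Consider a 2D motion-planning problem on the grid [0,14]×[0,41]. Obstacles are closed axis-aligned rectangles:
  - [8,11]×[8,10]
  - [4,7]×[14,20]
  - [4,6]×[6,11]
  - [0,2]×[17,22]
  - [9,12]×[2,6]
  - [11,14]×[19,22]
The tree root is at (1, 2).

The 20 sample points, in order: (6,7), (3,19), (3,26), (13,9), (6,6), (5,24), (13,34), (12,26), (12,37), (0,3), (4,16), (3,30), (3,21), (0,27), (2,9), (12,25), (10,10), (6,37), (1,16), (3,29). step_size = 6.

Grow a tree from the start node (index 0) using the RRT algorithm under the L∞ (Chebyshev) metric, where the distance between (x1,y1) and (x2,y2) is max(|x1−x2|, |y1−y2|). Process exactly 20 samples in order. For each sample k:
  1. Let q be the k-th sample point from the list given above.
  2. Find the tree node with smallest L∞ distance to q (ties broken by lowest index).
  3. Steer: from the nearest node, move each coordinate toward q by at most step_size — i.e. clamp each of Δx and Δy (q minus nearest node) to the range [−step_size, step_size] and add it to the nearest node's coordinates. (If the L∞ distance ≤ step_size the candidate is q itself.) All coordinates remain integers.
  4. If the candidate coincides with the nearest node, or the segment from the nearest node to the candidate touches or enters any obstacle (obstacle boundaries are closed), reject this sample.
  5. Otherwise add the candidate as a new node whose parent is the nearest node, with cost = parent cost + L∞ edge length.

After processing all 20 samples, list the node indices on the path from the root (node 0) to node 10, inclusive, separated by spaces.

Path: 0 1 2 10

1. q=(6,7) nearest=0 d=5 new=(6,7) → blocked by [4,6]×[6,11], reject
2. q=(3,19) nearest=0 d=17 new=(3,8) → add node 1 parent=0 cost=6
3. q=(3,26) nearest=1 d=18 new=(3,14) → add node 2 parent=1 cost=12
4. q=(13,9) nearest=1 d=10 new=(9,9) → blocked by [8,11]×[8,10], reject
5. q=(6,6) nearest=1 d=3 new=(6,6) → blocked by [4,6]×[6,11], reject
6. q=(5,24) nearest=2 d=10 new=(5,20) → blocked by [4,7]×[14,20], reject
7. q=(13,34) nearest=2 d=20 new=(9,20) → blocked by [4,7]×[14,20], reject
8. q=(12,26) nearest=2 d=12 new=(9,20) → blocked by [4,7]×[14,20], reject
9. q=(12,37) nearest=2 d=23 new=(9,20) → blocked by [4,7]×[14,20], reject
10. q=(0,3) nearest=0 d=1 new=(0,3) → add node 3 parent=0 cost=1
11. q=(4,16) nearest=2 d=2 new=(4,16) → blocked by [4,7]×[14,20], reject
12. q=(3,30) nearest=2 d=16 new=(3,20) → add node 4 parent=2 cost=18
13. q=(3,21) nearest=4 d=1 new=(3,21) → add node 5 parent=4 cost=19
14. q=(0,27) nearest=5 d=6 new=(0,27) → add node 6 parent=5 cost=25
15. q=(2,9) nearest=1 d=1 new=(2,9) → add node 7 parent=1 cost=7
16. q=(12,25) nearest=4 d=9 new=(9,25) → add node 8 parent=4 cost=24
17. q=(10,10) nearest=1 d=7 new=(9,10) → blocked by [8,11]×[8,10], reject
18. q=(6,37) nearest=6 d=10 new=(6,33) → add node 9 parent=6 cost=31
19. q=(1,16) nearest=2 d=2 new=(1,16) → add node 10 parent=2 cost=14
20. q=(3,29) nearest=6 d=3 new=(3,29) → add node 11 parent=6 cost=28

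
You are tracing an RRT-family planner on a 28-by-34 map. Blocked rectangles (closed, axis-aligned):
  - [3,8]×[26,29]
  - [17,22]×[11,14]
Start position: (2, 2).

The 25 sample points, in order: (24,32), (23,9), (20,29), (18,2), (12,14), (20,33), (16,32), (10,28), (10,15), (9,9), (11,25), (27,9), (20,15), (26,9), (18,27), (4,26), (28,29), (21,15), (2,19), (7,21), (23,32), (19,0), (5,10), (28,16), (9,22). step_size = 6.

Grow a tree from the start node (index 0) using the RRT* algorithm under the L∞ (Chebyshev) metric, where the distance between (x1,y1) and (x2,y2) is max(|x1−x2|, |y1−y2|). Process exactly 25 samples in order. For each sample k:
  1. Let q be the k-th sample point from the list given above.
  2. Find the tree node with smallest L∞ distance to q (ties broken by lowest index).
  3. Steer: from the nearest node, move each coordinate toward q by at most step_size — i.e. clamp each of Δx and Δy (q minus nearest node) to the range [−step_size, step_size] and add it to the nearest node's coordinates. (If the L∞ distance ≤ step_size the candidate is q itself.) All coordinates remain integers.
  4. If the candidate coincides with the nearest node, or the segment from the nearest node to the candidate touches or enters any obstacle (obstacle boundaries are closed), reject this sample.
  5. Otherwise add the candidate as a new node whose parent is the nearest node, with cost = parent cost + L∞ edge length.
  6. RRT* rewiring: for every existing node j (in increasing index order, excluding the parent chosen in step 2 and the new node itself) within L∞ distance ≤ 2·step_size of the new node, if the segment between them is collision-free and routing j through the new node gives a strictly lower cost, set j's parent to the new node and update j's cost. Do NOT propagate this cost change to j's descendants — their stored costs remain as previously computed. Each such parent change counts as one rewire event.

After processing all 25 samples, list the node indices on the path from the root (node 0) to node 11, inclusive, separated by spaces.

Path: 0 1 9 3 11

1. q=(24,32) nearest=0 d=30 new=(8,8) → add node 1 parent=0 cost=6
2. q=(23,9) nearest=1 d=15 new=(14,9) → add node 2 parent=1 cost=12
3. q=(20,29) nearest=2 d=20 new=(20,15) → blocked by [17,22]×[11,14], reject
4. q=(18,2) nearest=2 d=7 new=(18,3) → add node 3 parent=2 cost=18
5. q=(12,14) nearest=2 d=5 new=(12,14) → add node 4 parent=2 cost=17
6. q=(20,33) nearest=4 d=19 new=(18,20) → add node 5 parent=4 cost=23
7. q=(16,32) nearest=5 d=12 new=(16,26) → add node 6 parent=5 cost=29
8. q=(10,28) nearest=6 d=6 new=(10,28) → add node 7 parent=6 cost=35
9. q=(10,15) nearest=4 d=2 new=(10,15) → add node 8 parent=4 cost=19
10. q=(9,9) nearest=1 d=1 new=(9,9) → add node 9 parent=1 cost=7; rewire 3→9 (16<18); rewire 4→9 (12<17); rewire 5→9 (18<23); rewire 8→9 (13<19)
11. q=(11,25) nearest=7 d=3 new=(11,25) → add node 10 parent=7 cost=38
12. q=(27,9) nearest=3 d=9 new=(24,9) → add node 11 parent=3 cost=22
13. q=(20,15) nearest=5 d=5 new=(20,15) → add node 12 parent=5 cost=23; rewire 10→12 (33<38)
14. q=(26,9) nearest=11 d=2 new=(26,9) → add node 13 parent=11 cost=24
15. q=(18,27) nearest=6 d=2 new=(18,27) → add node 14 parent=6 cost=31
16. q=(4,26) nearest=7 d=6 new=(4,26) → blocked by [3,8]×[26,29], reject
17. q=(28,29) nearest=5 d=10 new=(24,26) → add node 15 parent=5 cost=24; rewire 14→15 (30<31)
18. q=(21,15) nearest=12 d=1 new=(21,15) → add node 16 parent=12 cost=24
19. q=(2,19) nearest=8 d=8 new=(4,19) → add node 17 parent=8 cost=19; rewire 7→17 (28<35); rewire 10→17 (26<33)
20. q=(7,21) nearest=17 d=3 new=(7,21) → add node 18 parent=17 cost=22
21. q=(23,32) nearest=14 d=5 new=(23,32) → add node 19 parent=14 cost=35
22. q=(19,0) nearest=3 d=3 new=(19,0) → add node 20 parent=3 cost=19
23. q=(5,10) nearest=1 d=3 new=(5,10) → add node 21 parent=1 cost=9; rewire 17→21 (18<19); rewire 18→21 (20<22)
24. q=(28,16) nearest=11 d=7 new=(28,15) → add node 22 parent=11 cost=28
25. q=(9,22) nearest=18 d=2 new=(9,22) → add node 23 parent=18 cost=22; rewire 10→23 (25<26)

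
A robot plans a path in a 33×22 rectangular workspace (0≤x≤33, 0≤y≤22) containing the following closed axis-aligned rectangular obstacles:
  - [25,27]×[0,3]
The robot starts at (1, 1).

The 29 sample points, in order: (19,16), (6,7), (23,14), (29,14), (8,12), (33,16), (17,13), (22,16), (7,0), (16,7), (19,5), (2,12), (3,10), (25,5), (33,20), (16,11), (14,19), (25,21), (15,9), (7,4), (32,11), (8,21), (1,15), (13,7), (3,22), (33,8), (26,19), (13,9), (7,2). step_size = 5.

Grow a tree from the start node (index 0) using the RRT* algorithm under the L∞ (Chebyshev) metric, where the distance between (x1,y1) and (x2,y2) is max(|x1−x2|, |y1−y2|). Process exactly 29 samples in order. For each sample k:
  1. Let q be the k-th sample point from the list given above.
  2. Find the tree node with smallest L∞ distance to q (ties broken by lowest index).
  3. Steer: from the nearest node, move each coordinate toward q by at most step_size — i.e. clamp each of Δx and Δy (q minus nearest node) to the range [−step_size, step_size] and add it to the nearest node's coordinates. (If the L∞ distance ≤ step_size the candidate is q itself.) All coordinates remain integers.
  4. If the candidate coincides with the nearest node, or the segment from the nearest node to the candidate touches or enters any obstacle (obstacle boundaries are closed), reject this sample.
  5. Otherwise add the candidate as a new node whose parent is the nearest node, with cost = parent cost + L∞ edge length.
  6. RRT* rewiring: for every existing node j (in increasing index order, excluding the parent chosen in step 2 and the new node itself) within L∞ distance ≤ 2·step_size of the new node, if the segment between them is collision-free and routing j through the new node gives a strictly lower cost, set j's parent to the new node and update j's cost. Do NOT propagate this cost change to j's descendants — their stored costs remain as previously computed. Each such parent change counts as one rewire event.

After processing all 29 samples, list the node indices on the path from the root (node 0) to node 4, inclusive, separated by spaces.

1. q=(19,16) nearest=0 d=18 new=(6,6) → add node 1 parent=0 cost=5
2. q=(6,7) nearest=1 d=1 new=(6,7) → add node 2 parent=1 cost=6
3. q=(23,14) nearest=1 d=17 new=(11,11) → add node 3 parent=1 cost=10
4. q=(29,14) nearest=3 d=18 new=(16,14) → add node 4 parent=3 cost=15
5. q=(8,12) nearest=3 d=3 new=(8,12) → add node 5 parent=3 cost=13
6. q=(33,16) nearest=4 d=17 new=(21,16) → add node 6 parent=4 cost=20
7. q=(17,13) nearest=4 d=1 new=(17,13) → add node 7 parent=4 cost=16
8. q=(22,16) nearest=6 d=1 new=(22,16) → add node 8 parent=6 cost=21
9. q=(7,0) nearest=0 d=6 new=(6,0) → add node 9 parent=0 cost=5
10. q=(16,7) nearest=3 d=5 new=(16,7) → add node 10 parent=3 cost=15
11. q=(19,5) nearest=10 d=3 new=(19,5) → add node 11 parent=10 cost=18
12. q=(2,12) nearest=2 d=5 new=(2,12) → add node 12 parent=2 cost=11
13. q=(3,10) nearest=12 d=2 new=(3,10) → add node 13 parent=12 cost=13
14. q=(25,5) nearest=11 d=6 new=(24,5) → add node 14 parent=11 cost=23
15. q=(33,20) nearest=8 d=11 new=(27,20) → add node 15 parent=8 cost=26
16. q=(16,11) nearest=7 d=2 new=(16,11) → add node 16 parent=7 cost=18
17. q=(14,19) nearest=4 d=5 new=(14,19) → add node 17 parent=4 cost=20
18. q=(25,21) nearest=15 d=2 new=(25,21) → add node 18 parent=15 cost=28
19. q=(15,9) nearest=10 d=2 new=(15,9) → add node 19 parent=10 cost=17
20. q=(7,4) nearest=1 d=2 new=(7,4) → add node 20 parent=1 cost=7; rewire 16→20 (16<18); rewire 19→20 (15<17)
21. q=(32,11) nearest=14 d=8 new=(29,10) → add node 21 parent=14 cost=28
22. q=(8,21) nearest=17 d=6 new=(9,21) → add node 22 parent=17 cost=25
23. q=(1,15) nearest=12 d=3 new=(1,15) → add node 23 parent=12 cost=14; rewire 22→23 (22<25)
24. q=(13,7) nearest=19 d=2 new=(13,7) → add node 24 parent=19 cost=17
25. q=(3,22) nearest=22 d=6 new=(4,22) → add node 25 parent=22 cost=27
26. q=(33,8) nearest=21 d=4 new=(33,8) → add node 26 parent=21 cost=32
27. q=(26,19) nearest=15 d=1 new=(26,19) → add node 27 parent=15 cost=27
28. q=(13,9) nearest=3 d=2 new=(13,9) → add node 28 parent=3 cost=12; rewire 16→28 (15<16); rewire 19→28 (14<15); rewire 24→28 (14<17)
29. q=(7,2) nearest=9 d=2 new=(7,2) → add node 29 parent=9 cost=7; rewire 24→29 (13<14)

Path: 0 1 3 4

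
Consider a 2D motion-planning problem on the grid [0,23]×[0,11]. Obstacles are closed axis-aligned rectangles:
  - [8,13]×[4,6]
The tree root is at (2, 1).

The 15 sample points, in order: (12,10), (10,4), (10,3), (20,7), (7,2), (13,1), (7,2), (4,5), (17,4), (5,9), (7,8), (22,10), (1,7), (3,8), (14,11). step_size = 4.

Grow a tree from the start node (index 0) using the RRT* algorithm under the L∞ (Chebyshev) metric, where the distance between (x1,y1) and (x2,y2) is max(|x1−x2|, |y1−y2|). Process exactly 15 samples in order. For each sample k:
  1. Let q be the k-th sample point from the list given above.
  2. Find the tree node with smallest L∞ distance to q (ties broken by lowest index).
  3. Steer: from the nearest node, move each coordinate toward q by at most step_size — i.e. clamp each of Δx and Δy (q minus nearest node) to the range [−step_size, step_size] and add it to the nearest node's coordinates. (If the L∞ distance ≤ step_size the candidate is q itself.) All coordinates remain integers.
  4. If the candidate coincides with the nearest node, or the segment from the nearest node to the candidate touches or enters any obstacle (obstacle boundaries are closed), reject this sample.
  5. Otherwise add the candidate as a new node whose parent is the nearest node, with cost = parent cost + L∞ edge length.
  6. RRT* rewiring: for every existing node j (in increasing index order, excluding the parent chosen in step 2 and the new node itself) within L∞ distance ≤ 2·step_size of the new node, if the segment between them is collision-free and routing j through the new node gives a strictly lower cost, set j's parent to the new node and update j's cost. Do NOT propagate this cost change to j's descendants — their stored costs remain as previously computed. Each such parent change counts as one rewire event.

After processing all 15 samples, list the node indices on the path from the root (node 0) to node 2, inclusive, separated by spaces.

Path: 0 1 2

1. q=(12,10) nearest=0 d=10 new=(6,5) → add node 1 parent=0 cost=4
2. q=(10,4) nearest=1 d=4 new=(10,4) → blocked by [8,13]×[4,6], reject
3. q=(10,3) nearest=1 d=4 new=(10,3) → blocked by [8,13]×[4,6], reject
4. q=(20,7) nearest=1 d=14 new=(10,7) → blocked by [8,13]×[4,6], reject
5. q=(7,2) nearest=1 d=3 new=(7,2) → add node 2 parent=1 cost=7
6. q=(13,1) nearest=2 d=6 new=(11,1) → add node 3 parent=2 cost=11
7. q=(7,2) nearest=2 d=0 → coincident, reject
8. q=(4,5) nearest=1 d=2 new=(4,5) → add node 4 parent=1 cost=6
9. q=(17,4) nearest=3 d=6 new=(15,4) → add node 5 parent=3 cost=15
10. q=(5,9) nearest=1 d=4 new=(5,9) → add node 6 parent=1 cost=8
11. q=(7,8) nearest=6 d=2 new=(7,8) → add node 7 parent=6 cost=10
12. q=(22,10) nearest=5 d=7 new=(19,8) → add node 8 parent=5 cost=19
13. q=(1,7) nearest=4 d=3 new=(1,7) → add node 9 parent=4 cost=9
14. q=(3,8) nearest=6 d=2 new=(3,8) → add node 10 parent=6 cost=10
15. q=(14,11) nearest=8 d=5 new=(15,11) → add node 11 parent=8 cost=23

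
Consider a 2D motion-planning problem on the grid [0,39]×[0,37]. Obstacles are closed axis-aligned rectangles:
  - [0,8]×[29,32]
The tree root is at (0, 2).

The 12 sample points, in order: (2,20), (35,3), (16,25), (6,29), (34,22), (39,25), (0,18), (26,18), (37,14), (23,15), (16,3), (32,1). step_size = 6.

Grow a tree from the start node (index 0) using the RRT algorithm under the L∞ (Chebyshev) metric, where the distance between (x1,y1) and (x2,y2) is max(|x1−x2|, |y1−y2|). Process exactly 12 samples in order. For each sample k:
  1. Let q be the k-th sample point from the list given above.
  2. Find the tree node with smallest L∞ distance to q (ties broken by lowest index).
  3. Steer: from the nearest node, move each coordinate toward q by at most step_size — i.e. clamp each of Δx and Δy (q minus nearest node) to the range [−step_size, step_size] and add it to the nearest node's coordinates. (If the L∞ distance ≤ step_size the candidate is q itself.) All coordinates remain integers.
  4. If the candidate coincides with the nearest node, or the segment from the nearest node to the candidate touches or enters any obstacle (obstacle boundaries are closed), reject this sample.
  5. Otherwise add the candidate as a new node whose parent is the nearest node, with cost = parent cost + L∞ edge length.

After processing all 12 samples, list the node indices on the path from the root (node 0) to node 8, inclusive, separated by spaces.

1. q=(2,20) nearest=0 d=18 new=(2,8) → add node 1 parent=0 cost=6
2. q=(35,3) nearest=1 d=33 new=(8,3) → add node 2 parent=1 cost=12
3. q=(16,25) nearest=1 d=17 new=(8,14) → add node 3 parent=1 cost=12
4. q=(6,29) nearest=3 d=15 new=(6,20) → add node 4 parent=3 cost=18
5. q=(34,22) nearest=2 d=26 new=(14,9) → add node 5 parent=2 cost=18
6. q=(39,25) nearest=5 d=25 new=(20,15) → add node 6 parent=5 cost=24
7. q=(0,18) nearest=4 d=6 new=(0,18) → add node 7 parent=4 cost=24
8. q=(26,18) nearest=6 d=6 new=(26,18) → add node 8 parent=6 cost=30
9. q=(37,14) nearest=8 d=11 new=(32,14) → add node 9 parent=8 cost=36
10. q=(23,15) nearest=6 d=3 new=(23,15) → add node 10 parent=6 cost=27
11. q=(16,3) nearest=5 d=6 new=(16,3) → add node 11 parent=5 cost=24
12. q=(32,1) nearest=9 d=13 new=(32,8) → add node 12 parent=9 cost=42

Path: 0 1 2 5 6 8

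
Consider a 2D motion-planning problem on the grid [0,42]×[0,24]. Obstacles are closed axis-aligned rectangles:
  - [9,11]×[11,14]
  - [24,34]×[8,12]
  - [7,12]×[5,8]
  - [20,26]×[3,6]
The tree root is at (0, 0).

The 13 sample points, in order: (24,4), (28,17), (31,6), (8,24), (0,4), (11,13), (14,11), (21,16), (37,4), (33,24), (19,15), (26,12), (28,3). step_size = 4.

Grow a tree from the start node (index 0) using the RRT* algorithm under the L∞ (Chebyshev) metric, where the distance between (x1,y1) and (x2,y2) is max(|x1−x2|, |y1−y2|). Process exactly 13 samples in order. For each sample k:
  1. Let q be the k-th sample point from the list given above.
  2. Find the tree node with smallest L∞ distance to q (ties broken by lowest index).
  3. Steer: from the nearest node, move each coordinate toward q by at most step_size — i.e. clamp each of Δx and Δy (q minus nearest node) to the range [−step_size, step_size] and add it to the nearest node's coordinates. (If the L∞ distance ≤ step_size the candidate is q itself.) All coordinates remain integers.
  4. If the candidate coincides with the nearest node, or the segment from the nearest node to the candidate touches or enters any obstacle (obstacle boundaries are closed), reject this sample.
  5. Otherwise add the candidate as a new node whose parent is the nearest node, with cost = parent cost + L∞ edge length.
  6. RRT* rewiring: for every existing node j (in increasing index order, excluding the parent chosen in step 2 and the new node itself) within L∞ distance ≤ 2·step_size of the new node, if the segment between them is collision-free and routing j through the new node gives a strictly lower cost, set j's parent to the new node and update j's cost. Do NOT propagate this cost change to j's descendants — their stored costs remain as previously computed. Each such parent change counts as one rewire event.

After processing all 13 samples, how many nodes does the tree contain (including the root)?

1. q=(24,4) nearest=0 d=24 new=(4,4) → add node 1 parent=0 cost=4
2. q=(28,17) nearest=1 d=24 new=(8,8) → blocked by [7,12]×[5,8], reject
3. q=(31,6) nearest=1 d=27 new=(8,6) → blocked by [7,12]×[5,8], reject
4. q=(8,24) nearest=1 d=20 new=(8,8) → blocked by [7,12]×[5,8], reject
5. q=(0,4) nearest=0 d=4 new=(0,4) → add node 2 parent=0 cost=4
6. q=(11,13) nearest=1 d=9 new=(8,8) → blocked by [7,12]×[5,8], reject
7. q=(14,11) nearest=1 d=10 new=(8,8) → blocked by [7,12]×[5,8], reject
8. q=(21,16) nearest=1 d=17 new=(8,8) → blocked by [7,12]×[5,8], reject
9. q=(37,4) nearest=1 d=33 new=(8,4) → add node 3 parent=1 cost=8
10. q=(33,24) nearest=3 d=25 new=(12,8) → blocked by [7,12]×[5,8], reject
11. q=(19,15) nearest=3 d=11 new=(12,8) → blocked by [7,12]×[5,8], reject
12. q=(26,12) nearest=3 d=18 new=(12,8) → blocked by [7,12]×[5,8], reject
13. q=(28,3) nearest=3 d=20 new=(12,3) → add node 4 parent=3 cost=12

Node count: 5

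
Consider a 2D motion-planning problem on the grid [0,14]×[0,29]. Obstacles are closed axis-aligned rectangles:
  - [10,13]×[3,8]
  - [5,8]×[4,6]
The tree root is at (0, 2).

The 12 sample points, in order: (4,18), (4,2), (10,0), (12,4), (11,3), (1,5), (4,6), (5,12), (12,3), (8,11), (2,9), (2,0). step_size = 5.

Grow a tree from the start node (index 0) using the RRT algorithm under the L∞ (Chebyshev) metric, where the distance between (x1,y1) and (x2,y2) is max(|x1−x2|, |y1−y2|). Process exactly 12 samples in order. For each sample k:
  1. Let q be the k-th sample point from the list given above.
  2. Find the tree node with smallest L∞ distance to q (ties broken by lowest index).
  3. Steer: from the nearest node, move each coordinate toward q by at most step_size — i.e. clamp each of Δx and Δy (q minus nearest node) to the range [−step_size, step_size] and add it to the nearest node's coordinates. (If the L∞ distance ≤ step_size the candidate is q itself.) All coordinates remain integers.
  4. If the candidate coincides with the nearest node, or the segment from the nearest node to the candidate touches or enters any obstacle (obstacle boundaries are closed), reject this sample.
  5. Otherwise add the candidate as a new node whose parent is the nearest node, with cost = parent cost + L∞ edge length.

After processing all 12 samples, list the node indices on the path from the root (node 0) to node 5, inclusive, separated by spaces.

1. q=(4,18) nearest=0 d=16 new=(4,7) → add node 1 parent=0 cost=5
2. q=(4,2) nearest=0 d=4 new=(4,2) → add node 2 parent=0 cost=4
3. q=(10,0) nearest=2 d=6 new=(9,0) → add node 3 parent=2 cost=9
4. q=(12,4) nearest=3 d=4 new=(12,4) → blocked by [10,13]×[3,8], reject
5. q=(11,3) nearest=3 d=3 new=(11,3) → blocked by [10,13]×[3,8], reject
6. q=(1,5) nearest=0 d=3 new=(1,5) → add node 4 parent=0 cost=3
7. q=(4,6) nearest=1 d=1 new=(4,6) → add node 5 parent=1 cost=6
8. q=(5,12) nearest=1 d=5 new=(5,12) → add node 6 parent=1 cost=10
9. q=(12,3) nearest=3 d=3 new=(12,3) → blocked by [10,13]×[3,8], reject
10. q=(8,11) nearest=6 d=3 new=(8,11) → add node 7 parent=6 cost=13
11. q=(2,9) nearest=1 d=2 new=(2,9) → add node 8 parent=1 cost=7
12. q=(2,0) nearest=0 d=2 new=(2,0) → add node 9 parent=0 cost=2

Path: 0 1 5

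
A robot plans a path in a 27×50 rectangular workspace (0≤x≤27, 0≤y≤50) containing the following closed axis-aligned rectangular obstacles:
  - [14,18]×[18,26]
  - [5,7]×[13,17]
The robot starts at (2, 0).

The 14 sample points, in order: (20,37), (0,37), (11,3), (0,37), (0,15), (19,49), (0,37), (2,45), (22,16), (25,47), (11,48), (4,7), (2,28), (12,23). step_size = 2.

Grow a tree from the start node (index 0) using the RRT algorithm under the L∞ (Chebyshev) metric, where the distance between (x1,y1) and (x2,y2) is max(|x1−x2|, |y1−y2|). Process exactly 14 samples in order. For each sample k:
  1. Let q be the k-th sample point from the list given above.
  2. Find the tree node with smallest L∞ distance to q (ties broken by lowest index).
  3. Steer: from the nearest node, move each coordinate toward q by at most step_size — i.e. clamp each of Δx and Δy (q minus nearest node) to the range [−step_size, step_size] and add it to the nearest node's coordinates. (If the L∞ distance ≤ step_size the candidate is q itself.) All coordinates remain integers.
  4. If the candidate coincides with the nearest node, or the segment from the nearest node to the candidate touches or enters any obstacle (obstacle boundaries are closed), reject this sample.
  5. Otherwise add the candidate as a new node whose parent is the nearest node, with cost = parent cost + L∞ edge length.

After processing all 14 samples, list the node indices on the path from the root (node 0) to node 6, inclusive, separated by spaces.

Path: 0 1 2 4 5 6

1. q=(20,37) nearest=0 d=37 new=(4,2) → add node 1 parent=0 cost=2
2. q=(0,37) nearest=1 d=35 new=(2,4) → add node 2 parent=1 cost=4
3. q=(11,3) nearest=1 d=7 new=(6,3) → add node 3 parent=1 cost=4
4. q=(0,37) nearest=2 d=33 new=(0,6) → add node 4 parent=2 cost=6
5. q=(0,15) nearest=4 d=9 new=(0,8) → add node 5 parent=4 cost=8
6. q=(19,49) nearest=5 d=41 new=(2,10) → add node 6 parent=5 cost=10
7. q=(0,37) nearest=6 d=27 new=(0,12) → add node 7 parent=6 cost=12
8. q=(2,45) nearest=7 d=33 new=(2,14) → add node 8 parent=7 cost=14
9. q=(22,16) nearest=3 d=16 new=(8,5) → add node 9 parent=3 cost=6
10. q=(25,47) nearest=8 d=33 new=(4,16) → add node 10 parent=8 cost=16
11. q=(11,48) nearest=10 d=32 new=(6,18) → blocked by [5,7]×[13,17], reject
12. q=(4,7) nearest=2 d=3 new=(4,6) → add node 11 parent=2 cost=6
13. q=(2,28) nearest=10 d=12 new=(2,18) → add node 12 parent=10 cost=18
14. q=(12,23) nearest=10 d=8 new=(6,18) → blocked by [5,7]×[13,17], reject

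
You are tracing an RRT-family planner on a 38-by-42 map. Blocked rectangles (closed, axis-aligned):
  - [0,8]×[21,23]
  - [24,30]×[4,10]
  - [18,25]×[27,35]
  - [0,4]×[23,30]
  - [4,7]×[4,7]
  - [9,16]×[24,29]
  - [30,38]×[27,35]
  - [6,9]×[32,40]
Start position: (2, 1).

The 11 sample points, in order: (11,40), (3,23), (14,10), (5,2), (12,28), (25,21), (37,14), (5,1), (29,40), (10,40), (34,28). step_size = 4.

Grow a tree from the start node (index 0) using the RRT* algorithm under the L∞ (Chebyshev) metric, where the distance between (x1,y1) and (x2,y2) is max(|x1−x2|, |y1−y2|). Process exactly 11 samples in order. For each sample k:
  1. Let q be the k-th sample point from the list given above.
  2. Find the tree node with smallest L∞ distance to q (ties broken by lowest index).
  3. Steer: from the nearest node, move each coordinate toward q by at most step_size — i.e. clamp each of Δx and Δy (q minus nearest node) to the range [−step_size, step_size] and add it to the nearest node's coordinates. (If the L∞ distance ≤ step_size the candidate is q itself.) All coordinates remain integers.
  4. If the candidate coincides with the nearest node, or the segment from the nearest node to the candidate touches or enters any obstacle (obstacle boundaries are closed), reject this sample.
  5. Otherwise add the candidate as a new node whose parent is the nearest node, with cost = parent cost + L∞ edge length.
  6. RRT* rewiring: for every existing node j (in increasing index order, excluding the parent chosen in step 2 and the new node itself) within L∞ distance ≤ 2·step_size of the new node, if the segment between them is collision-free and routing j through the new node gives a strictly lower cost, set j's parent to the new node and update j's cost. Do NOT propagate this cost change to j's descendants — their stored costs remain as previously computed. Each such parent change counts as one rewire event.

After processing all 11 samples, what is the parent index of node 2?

1. q=(11,40) nearest=0 d=39 new=(6,5) → blocked by [4,7]×[4,7], reject
2. q=(3,23) nearest=0 d=22 new=(3,5) → add node 1 parent=0 cost=4
3. q=(14,10) nearest=1 d=11 new=(7,9) → blocked by [4,7]×[4,7], reject
4. q=(5,2) nearest=0 d=3 new=(5,2) → add node 2 parent=0 cost=3
5. q=(12,28) nearest=1 d=23 new=(7,9) → blocked by [4,7]×[4,7], reject
6. q=(25,21) nearest=2 d=20 new=(9,6) → blocked by [4,7]×[4,7], reject
7. q=(37,14) nearest=2 d=32 new=(9,6) → blocked by [4,7]×[4,7], reject
8. q=(5,1) nearest=2 d=1 new=(5,1) → add node 3 parent=2 cost=4
9. q=(29,40) nearest=1 d=35 new=(7,9) → blocked by [4,7]×[4,7], reject
10. q=(10,40) nearest=1 d=35 new=(7,9) → blocked by [4,7]×[4,7], reject
11. q=(34,28) nearest=2 d=29 new=(9,6) → blocked by [4,7]×[4,7], reject

Parent of node 2: 0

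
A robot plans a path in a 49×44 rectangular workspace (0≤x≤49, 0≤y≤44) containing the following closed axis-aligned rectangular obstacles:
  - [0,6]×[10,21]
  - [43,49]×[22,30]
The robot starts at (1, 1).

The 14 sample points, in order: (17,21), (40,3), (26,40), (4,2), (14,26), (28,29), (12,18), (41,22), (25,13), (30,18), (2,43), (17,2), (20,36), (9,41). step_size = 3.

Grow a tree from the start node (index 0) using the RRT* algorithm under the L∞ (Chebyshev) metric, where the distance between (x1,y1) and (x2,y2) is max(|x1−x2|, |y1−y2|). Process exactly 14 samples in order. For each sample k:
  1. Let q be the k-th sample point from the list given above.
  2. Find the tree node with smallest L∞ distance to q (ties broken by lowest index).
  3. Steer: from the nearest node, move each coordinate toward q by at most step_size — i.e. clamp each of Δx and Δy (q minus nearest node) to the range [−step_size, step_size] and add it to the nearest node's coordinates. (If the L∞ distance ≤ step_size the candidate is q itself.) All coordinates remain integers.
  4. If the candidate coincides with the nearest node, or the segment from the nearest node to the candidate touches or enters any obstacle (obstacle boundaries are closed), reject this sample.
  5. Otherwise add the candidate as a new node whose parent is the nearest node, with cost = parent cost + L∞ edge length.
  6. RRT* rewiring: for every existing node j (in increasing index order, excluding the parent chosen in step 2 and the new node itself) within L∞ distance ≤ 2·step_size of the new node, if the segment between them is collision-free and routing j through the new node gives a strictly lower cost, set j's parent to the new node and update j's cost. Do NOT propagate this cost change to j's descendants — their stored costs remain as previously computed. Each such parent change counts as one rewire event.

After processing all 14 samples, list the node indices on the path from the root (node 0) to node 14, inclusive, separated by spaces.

1. q=(17,21) nearest=0 d=20 new=(4,4) → add node 1 parent=0 cost=3
2. q=(40,3) nearest=1 d=36 new=(7,3) → add node 2 parent=1 cost=6
3. q=(26,40) nearest=1 d=36 new=(7,7) → add node 3 parent=1 cost=6
4. q=(4,2) nearest=1 d=2 new=(4,2) → add node 4 parent=1 cost=5
5. q=(14,26) nearest=3 d=19 new=(10,10) → add node 5 parent=3 cost=9
6. q=(28,29) nearest=5 d=19 new=(13,13) → add node 6 parent=5 cost=12
7. q=(12,18) nearest=6 d=5 new=(12,16) → add node 7 parent=6 cost=15
8. q=(41,22) nearest=6 d=28 new=(16,16) → add node 8 parent=6 cost=15
9. q=(25,13) nearest=8 d=9 new=(19,13) → add node 9 parent=8 cost=18
10. q=(30,18) nearest=9 d=11 new=(22,16) → add node 10 parent=9 cost=21
11. q=(2,43) nearest=7 d=27 new=(9,19) → add node 11 parent=7 cost=18
12. q=(17,2) nearest=5 d=8 new=(13,7) → add node 12 parent=5 cost=12
13. q=(20,36) nearest=11 d=17 new=(12,22) → add node 13 parent=11 cost=21
14. q=(9,41) nearest=13 d=19 new=(9,25) → add node 14 parent=13 cost=24

Path: 0 1 3 5 6 7 11 13 14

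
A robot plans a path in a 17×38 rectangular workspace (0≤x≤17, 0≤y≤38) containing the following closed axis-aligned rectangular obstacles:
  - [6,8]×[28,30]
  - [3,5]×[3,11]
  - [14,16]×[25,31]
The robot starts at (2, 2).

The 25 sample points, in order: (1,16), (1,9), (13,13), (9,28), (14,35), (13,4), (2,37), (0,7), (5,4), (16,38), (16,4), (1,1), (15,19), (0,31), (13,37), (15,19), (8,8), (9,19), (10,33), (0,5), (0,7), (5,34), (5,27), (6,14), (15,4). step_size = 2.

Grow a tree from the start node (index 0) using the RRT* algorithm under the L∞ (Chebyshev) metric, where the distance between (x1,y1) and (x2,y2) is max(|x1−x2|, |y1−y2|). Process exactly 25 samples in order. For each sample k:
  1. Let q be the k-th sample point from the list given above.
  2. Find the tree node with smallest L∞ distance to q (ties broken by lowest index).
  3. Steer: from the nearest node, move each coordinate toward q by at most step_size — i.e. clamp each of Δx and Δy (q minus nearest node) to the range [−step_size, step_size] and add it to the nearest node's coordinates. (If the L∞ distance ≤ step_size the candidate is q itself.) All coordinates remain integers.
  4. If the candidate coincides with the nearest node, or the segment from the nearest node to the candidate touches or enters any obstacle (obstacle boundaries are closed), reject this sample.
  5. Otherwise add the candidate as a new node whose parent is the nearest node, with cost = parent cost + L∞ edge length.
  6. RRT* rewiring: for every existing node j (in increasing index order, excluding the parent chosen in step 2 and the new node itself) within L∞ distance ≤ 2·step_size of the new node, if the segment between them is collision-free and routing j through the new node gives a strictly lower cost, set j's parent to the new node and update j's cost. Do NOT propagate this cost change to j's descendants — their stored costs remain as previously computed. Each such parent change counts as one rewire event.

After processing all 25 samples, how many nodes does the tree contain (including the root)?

Node count: 15

1. q=(1,16) nearest=0 d=14 new=(1,4) → add node 1 parent=0 cost=2
2. q=(1,9) nearest=1 d=5 new=(1,6) → add node 2 parent=1 cost=4
3. q=(13,13) nearest=0 d=11 new=(4,4) → blocked by [3,5]×[3,11], reject
4. q=(9,28) nearest=2 d=22 new=(3,8) → blocked by [3,5]×[3,11], reject
5. q=(14,35) nearest=2 d=29 new=(3,8) → blocked by [3,5]×[3,11], reject
6. q=(13,4) nearest=0 d=11 new=(4,4) → blocked by [3,5]×[3,11], reject
7. q=(2,37) nearest=2 d=31 new=(2,8) → add node 3 parent=2 cost=6
8. q=(0,7) nearest=2 d=1 new=(0,7) → add node 4 parent=2 cost=5
9. q=(5,4) nearest=0 d=3 new=(4,4) → blocked by [3,5]×[3,11], reject
10. q=(16,38) nearest=3 d=30 new=(4,10) → blocked by [3,5]×[3,11], reject
11. q=(16,4) nearest=0 d=14 new=(4,4) → blocked by [3,5]×[3,11], reject
12. q=(1,1) nearest=0 d=1 new=(1,1) → add node 5 parent=0 cost=1
13. q=(15,19) nearest=3 d=13 new=(4,10) → blocked by [3,5]×[3,11], reject
14. q=(0,31) nearest=3 d=23 new=(0,10) → add node 6 parent=3 cost=8
15. q=(13,37) nearest=6 d=27 new=(2,12) → add node 7 parent=6 cost=10
16. q=(15,19) nearest=3 d=13 new=(4,10) → blocked by [3,5]×[3,11], reject
17. q=(8,8) nearest=0 d=6 new=(4,4) → blocked by [3,5]×[3,11], reject
18. q=(9,19) nearest=7 d=7 new=(4,14) → add node 8 parent=7 cost=12
19. q=(10,33) nearest=8 d=19 new=(6,16) → add node 9 parent=8 cost=14
20. q=(0,5) nearest=1 d=1 new=(0,5) → add node 10 parent=1 cost=3
21. q=(0,7) nearest=4 d=0 → coincident, reject
22. q=(5,34) nearest=9 d=18 new=(5,18) → add node 11 parent=9 cost=16
23. q=(5,27) nearest=11 d=9 new=(5,20) → add node 12 parent=11 cost=18
24. q=(6,14) nearest=8 d=2 new=(6,14) → add node 13 parent=8 cost=14
25. q=(15,4) nearest=13 d=10 new=(8,12) → add node 14 parent=13 cost=16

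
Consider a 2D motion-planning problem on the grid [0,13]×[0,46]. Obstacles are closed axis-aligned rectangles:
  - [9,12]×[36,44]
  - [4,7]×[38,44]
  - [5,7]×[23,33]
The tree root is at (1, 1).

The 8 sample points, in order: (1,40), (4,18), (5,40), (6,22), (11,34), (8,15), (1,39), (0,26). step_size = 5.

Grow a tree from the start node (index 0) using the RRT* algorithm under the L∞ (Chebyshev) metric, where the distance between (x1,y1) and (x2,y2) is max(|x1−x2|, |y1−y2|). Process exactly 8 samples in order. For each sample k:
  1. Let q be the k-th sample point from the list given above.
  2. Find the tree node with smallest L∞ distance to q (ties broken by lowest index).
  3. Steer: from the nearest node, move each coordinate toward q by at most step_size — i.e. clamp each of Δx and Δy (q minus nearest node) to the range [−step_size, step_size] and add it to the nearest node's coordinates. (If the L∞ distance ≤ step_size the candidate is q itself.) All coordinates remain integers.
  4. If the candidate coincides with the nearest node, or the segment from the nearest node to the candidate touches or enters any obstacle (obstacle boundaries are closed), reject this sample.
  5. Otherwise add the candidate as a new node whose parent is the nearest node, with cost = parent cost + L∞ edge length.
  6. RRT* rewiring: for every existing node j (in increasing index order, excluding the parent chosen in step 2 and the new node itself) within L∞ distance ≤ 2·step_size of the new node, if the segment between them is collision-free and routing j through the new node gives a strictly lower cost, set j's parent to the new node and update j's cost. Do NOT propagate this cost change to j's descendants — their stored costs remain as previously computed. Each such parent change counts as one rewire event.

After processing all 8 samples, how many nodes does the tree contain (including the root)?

Node count: 8

1. q=(1,40) nearest=0 d=39 new=(1,6) → add node 1 parent=0 cost=5
2. q=(4,18) nearest=1 d=12 new=(4,11) → add node 2 parent=1 cost=10
3. q=(5,40) nearest=2 d=29 new=(5,16) → add node 3 parent=2 cost=15
4. q=(6,22) nearest=3 d=6 new=(6,21) → add node 4 parent=3 cost=20
5. q=(11,34) nearest=4 d=13 new=(11,26) → add node 5 parent=4 cost=25
6. q=(8,15) nearest=3 d=3 new=(8,15) → add node 6 parent=3 cost=18
7. q=(1,39) nearest=5 d=13 new=(6,31) → blocked by [5,7]×[23,33], reject
8. q=(0,26) nearest=4 d=6 new=(1,26) → add node 7 parent=4 cost=25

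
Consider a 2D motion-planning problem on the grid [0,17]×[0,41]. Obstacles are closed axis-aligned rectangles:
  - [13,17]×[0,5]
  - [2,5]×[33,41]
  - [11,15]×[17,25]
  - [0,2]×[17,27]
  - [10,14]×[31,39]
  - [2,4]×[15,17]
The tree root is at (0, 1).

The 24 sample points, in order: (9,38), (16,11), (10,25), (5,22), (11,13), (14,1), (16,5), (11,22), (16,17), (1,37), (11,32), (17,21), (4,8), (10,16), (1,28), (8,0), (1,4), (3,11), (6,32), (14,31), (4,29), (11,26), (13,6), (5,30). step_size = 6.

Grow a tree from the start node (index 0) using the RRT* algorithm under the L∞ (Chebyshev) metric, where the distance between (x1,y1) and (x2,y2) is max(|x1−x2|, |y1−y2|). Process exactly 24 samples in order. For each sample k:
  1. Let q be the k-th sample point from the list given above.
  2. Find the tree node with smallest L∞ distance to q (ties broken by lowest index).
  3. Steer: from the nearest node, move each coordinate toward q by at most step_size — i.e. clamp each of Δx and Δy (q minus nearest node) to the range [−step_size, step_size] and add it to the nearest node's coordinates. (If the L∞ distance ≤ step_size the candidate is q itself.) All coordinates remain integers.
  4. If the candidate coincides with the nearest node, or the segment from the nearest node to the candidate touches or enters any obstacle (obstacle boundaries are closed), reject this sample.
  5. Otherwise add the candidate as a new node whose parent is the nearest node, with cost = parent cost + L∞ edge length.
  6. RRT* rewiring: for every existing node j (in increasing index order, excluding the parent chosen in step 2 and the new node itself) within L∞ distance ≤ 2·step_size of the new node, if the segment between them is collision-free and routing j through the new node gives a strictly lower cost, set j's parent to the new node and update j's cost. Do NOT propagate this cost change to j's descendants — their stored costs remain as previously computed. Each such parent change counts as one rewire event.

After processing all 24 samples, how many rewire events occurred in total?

Rewire events: 5

1. q=(9,38) nearest=0 d=37 new=(6,7) → add node 1 parent=0 cost=6
2. q=(16,11) nearest=1 d=10 new=(12,11) → add node 2 parent=1 cost=12
3. q=(10,25) nearest=2 d=14 new=(10,17) → add node 3 parent=2 cost=18
4. q=(5,22) nearest=3 d=5 new=(5,22) → add node 4 parent=3 cost=23
5. q=(11,13) nearest=2 d=2 new=(11,13) → add node 5 parent=2 cost=14
6. q=(14,1) nearest=1 d=8 new=(12,1) → add node 6 parent=1 cost=12
7. q=(16,5) nearest=6 d=4 new=(16,5) → blocked by [13,17]×[0,5], reject
8. q=(11,22) nearest=3 d=5 new=(11,22) → blocked by [11,15]×[17,25], reject
9. q=(16,17) nearest=5 d=5 new=(16,17) → add node 7 parent=5 cost=19
10. q=(1,37) nearest=4 d=15 new=(1,28) → blocked by [0,2]×[17,27], reject
11. q=(11,32) nearest=4 d=10 new=(11,28) → add node 8 parent=4 cost=29
12. q=(17,21) nearest=7 d=4 new=(17,21) → add node 9 parent=7 cost=23
13. q=(4,8) nearest=1 d=2 new=(4,8) → add node 10 parent=1 cost=8; rewire 3→10 (17<18)
14. q=(10,16) nearest=3 d=1 new=(10,16) → add node 11 parent=3 cost=18
15. q=(1,28) nearest=4 d=6 new=(1,28) → blocked by [0,2]×[17,27], reject
16. q=(8,0) nearest=6 d=4 new=(8,0) → add node 12 parent=6 cost=16
17. q=(1,4) nearest=0 d=3 new=(1,4) → add node 13 parent=0 cost=3; rewire 5→13 (13<14); rewire 10→13 (7<8); rewire 11→13 (15<18); rewire 12→13 (10<16)
18. q=(3,11) nearest=10 d=3 new=(3,11) → add node 14 parent=10 cost=10
19. q=(6,32) nearest=8 d=5 new=(6,32) → add node 15 parent=8 cost=34
20. q=(14,31) nearest=8 d=3 new=(14,31) → blocked by [10,14]×[31,39], reject
21. q=(4,29) nearest=15 d=3 new=(4,29) → add node 16 parent=15 cost=37
22. q=(11,26) nearest=8 d=2 new=(11,26) → add node 17 parent=8 cost=31
23. q=(13,6) nearest=2 d=5 new=(13,6) → add node 18 parent=2 cost=17
24. q=(5,30) nearest=16 d=1 new=(5,30) → add node 19 parent=16 cost=38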